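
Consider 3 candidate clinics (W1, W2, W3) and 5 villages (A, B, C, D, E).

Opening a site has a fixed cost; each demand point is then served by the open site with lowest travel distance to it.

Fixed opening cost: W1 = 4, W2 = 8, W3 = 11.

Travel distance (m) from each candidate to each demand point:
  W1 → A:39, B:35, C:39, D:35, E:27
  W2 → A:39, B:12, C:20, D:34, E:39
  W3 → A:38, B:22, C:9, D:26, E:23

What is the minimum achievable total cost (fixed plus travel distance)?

127

Open {W2, W3}: assign each demand point to its cheapest open site.
  A→W3 38, B→W2 12, C→W3 9, D→W3 26, E→W3 23
  travel distance 108, fixed 19 → total 127.
Compare {W3}: travel distance 118 + fixed 11 = 129.
Compare {W1, W2, W3}: travel distance 108 + fixed 23 = 131.
Compare {W1, W3}: travel distance 118 + fixed 15 = 133.
All other subsets cost ≥ 129. Minimum total cost: 127.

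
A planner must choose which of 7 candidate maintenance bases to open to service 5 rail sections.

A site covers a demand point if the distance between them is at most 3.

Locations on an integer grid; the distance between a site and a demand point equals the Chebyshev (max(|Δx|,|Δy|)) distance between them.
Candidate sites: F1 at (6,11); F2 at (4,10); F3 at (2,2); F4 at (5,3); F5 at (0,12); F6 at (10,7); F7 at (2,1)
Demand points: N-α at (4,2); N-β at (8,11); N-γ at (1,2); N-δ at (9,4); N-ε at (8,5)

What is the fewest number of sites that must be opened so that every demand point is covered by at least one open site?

3

Coverage sets (demand points within 3 of each site):
  F1: {N-β}
  F2: {}
  F3: {N-α, N-γ}
  F4: {N-α, N-ε}
  F5: {}
  F6: {N-δ, N-ε}
  F7: {N-α, N-γ}
No 2 sites suffice: every size-2 union leaves at least one demand point uncovered.
But {F1, F3, F6} covers everything, so the minimum is 3.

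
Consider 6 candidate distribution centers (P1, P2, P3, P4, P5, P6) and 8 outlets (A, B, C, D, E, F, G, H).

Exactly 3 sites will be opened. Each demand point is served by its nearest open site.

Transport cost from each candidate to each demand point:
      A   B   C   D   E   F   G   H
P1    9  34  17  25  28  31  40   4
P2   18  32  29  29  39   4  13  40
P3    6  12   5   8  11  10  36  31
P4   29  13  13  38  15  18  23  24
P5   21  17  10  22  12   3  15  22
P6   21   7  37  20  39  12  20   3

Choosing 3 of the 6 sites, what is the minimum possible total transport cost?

Open {P2, P3, P6}.
  A→P3 6, B→P6 7, C→P3 5, D→P3 8, E→P3 11, F→P2 4, G→P2 13, H→P6 3  ⇒ total 57.
Compare {P3, P5, P6}: total 58.
Compare {P1, P2, P3}: total 63.
No size-3 selection does better; minimum is 57.

57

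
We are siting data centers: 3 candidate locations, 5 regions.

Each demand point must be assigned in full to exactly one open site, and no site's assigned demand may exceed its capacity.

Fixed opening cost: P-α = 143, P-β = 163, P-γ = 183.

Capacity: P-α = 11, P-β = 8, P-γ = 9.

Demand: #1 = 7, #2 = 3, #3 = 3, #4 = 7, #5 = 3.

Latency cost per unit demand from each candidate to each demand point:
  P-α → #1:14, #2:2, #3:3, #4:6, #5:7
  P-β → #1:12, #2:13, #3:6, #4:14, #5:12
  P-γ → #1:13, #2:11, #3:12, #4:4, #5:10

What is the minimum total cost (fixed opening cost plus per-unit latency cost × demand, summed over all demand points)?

637

Open {P-α, P-β, P-γ}; cheapest assignment that respects the capacities:
  P-α (cap 11, load 9): #2, #3, #5 — cost 3×2 + 3×3 + 3×7 = 36
  P-β (cap 8, load 7): #1 — cost 7×12 = 84
  P-γ (cap 9, load 7): #4 — cost 7×4 = 28
  Shipping 148, fixed 489 → total 637.
  Any other capacity-feasible assignment to {P-α, P-β, P-γ} ships for at least 148.
Total demand is 23 and no other set of sites has combined capacity ≥ 23, so {P-α, P-β, P-γ} is the only feasible choice of open sites. Minimum: 637.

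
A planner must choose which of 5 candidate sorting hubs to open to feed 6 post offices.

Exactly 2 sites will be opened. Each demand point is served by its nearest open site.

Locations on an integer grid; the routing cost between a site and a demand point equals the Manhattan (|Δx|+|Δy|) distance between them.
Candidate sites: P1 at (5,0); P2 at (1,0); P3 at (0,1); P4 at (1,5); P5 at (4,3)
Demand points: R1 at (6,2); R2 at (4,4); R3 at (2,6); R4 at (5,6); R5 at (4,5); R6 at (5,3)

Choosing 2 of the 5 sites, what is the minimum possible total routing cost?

13

Open {P4, P5}.
  R1→P5 3, R2→P5 1, R3→P4 2, R4→P5 4, R5→P5 2, R6→P5 1  ⇒ total 13.
Compare {P1, P5}: total 16.
Compare {P2, P5}: total 16.
No size-2 selection does better; minimum is 13.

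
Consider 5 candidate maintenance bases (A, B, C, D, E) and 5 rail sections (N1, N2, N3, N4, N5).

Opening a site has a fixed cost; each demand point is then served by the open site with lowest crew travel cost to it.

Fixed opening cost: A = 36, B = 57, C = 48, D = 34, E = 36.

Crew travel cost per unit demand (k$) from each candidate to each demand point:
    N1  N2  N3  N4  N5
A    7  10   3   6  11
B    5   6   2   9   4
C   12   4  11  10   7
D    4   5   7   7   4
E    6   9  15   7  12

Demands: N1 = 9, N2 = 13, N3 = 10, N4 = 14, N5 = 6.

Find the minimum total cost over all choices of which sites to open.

309

Open {A, D}: assign each demand point to its cheapest open site.
  N1→D 9×4=36, N2→D 13×5=65, N3→A 10×3=30, N4→A 14×6=84, N5→D 6×4=24
  crew travel cost 239, fixed 70 → total 309.
Compare {D}: crew travel cost 293 + fixed 34 = 327.
Compare {B, D}: crew travel cost 243 + fixed 91 = 334.
Compare {A, B}: crew travel cost 251 + fixed 93 = 344.
All other subsets cost ≥ 327. Minimum total cost: 309.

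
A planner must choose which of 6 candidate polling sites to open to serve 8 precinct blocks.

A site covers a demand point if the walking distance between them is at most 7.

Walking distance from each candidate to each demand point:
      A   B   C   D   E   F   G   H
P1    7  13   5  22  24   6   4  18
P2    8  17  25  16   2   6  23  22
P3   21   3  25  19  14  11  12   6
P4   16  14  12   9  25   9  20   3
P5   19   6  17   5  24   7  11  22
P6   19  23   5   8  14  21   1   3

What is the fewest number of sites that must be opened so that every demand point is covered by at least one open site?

Coverage sets (demand points within 7 of each site):
  P1: {A, C, F, G}
  P2: {E, F}
  P3: {B, H}
  P4: {H}
  P5: {B, D, F}
  P6: {C, G, H}
No 3 sites suffice: every size-3 union leaves at least one demand point uncovered.
But {P1, P2, P3, P5} covers everything, so the minimum is 4.

4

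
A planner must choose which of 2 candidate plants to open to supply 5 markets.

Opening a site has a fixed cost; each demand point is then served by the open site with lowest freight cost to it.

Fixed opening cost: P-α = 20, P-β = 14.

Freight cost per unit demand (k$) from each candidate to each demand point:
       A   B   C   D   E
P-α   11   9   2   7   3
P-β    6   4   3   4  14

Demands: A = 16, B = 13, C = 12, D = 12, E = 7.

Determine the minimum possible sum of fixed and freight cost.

Open {P-α, P-β}: assign each demand point to its cheapest open site.
  A→P-β 16×6=96, B→P-β 13×4=52, C→P-α 12×2=24, D→P-β 12×4=48, E→P-α 7×3=21
  freight cost 241, fixed 34 → total 275.
Compare {P-β}: freight cost 330 + fixed 14 = 344.
Compare {P-α}: freight cost 422 + fixed 20 = 442.

275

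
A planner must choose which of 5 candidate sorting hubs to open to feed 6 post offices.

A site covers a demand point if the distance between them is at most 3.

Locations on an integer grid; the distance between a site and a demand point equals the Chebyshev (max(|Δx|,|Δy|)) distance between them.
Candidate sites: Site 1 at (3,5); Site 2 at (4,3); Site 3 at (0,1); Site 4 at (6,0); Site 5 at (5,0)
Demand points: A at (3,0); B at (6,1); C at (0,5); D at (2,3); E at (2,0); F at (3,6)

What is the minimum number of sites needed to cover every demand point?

2

Coverage sets (demand points within 3 of each site):
  Site 1: {C, D, F}
  Site 2: {A, B, D, E, F}
  Site 3: {A, D, E}
  Site 4: {A, B}
  Site 5: {A, B, D, E}
No single site covers all 6 demand points.
But {Site 1, Site 2} covers everything, so the minimum is 2.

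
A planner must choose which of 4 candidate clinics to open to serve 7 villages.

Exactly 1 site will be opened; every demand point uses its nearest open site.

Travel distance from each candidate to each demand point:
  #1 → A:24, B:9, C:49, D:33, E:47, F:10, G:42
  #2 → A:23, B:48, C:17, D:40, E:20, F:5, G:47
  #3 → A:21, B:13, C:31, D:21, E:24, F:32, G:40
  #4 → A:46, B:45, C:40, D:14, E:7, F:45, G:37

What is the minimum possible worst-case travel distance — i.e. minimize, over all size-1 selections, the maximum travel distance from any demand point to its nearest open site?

Open {#3}.
  Farthest demand point is G at travel distance 40 (to #3); all others are ≤ 40.
With {#4} the worst case is 46.
With {#2} the worst case is 48.
No size-1 selection achieves below 40.

40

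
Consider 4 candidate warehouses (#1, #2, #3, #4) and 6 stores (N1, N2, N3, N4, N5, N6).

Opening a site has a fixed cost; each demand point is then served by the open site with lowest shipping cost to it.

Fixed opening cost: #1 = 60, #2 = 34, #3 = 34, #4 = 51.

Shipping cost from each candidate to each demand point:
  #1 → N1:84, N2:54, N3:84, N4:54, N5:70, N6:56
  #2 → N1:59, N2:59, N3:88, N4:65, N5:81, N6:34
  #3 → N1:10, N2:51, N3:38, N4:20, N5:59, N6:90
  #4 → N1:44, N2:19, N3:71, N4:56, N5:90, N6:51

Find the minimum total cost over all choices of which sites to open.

Open {#2, #3}: assign each demand point to its cheapest open site.
  N1→#3 10, N2→#3 51, N3→#3 38, N4→#3 20, N5→#3 59, N6→#2 34
  shipping cost 212, fixed 68 → total 280.
Compare {#3, #4}: shipping cost 197 + fixed 85 = 282.
Compare {#2, #3, #4}: shipping cost 180 + fixed 119 = 299.
Compare {#3}: shipping cost 268 + fixed 34 = 302.
All other subsets cost ≥ 282. Minimum total cost: 280.

280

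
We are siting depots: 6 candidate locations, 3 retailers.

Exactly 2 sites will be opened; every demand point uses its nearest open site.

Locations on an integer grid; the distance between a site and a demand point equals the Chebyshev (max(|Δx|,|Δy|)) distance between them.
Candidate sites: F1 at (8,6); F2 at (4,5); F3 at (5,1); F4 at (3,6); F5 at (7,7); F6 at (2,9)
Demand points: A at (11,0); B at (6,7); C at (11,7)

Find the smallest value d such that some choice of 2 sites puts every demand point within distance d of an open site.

6

Open {F1, F2}.
  Farthest demand point is A at distance 6 (to F1); all others are ≤ 6.
With {F1, F3} the worst case is 6.
With {F1, F4} the worst case is 6.
No size-2 selection achieves below 6.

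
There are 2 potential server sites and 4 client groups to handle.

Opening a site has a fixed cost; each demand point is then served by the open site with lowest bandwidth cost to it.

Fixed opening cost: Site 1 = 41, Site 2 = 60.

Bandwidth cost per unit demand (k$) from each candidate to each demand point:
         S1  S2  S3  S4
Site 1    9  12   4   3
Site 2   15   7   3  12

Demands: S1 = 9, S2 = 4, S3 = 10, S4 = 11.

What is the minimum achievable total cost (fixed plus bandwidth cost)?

243

Open {Site 1}: assign each demand point to its cheapest open site.
  S1→Site 1 9×9=81, S2→Site 1 4×12=48, S3→Site 1 10×4=40, S4→Site 1 11×3=33
  bandwidth cost 202, fixed 41 → total 243.
Compare {Site 1, Site 2}: bandwidth cost 172 + fixed 101 = 273.
Compare {Site 2}: bandwidth cost 325 + fixed 60 = 385.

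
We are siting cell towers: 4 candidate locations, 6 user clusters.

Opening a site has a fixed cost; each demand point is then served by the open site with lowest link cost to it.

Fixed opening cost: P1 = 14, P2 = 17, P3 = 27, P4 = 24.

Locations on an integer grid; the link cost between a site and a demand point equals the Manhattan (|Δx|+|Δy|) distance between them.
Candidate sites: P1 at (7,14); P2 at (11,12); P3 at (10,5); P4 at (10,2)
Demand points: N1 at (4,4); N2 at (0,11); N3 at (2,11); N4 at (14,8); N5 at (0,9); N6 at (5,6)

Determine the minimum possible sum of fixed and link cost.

Open {P1}: assign each demand point to its cheapest open site.
  N1→P1 13, N2→P1 10, N3→P1 8, N4→P1 13, N5→P1 12, N6→P1 10
  link cost 66, fixed 14 → total 80.
Compare {P2}: link cost 70 + fixed 17 = 87.
Compare {P3}: link cost 64 + fixed 27 = 91.
Compare {P1, P2}: link cost 60 + fixed 31 = 91.
All other subsets cost ≥ 87. Minimum total cost: 80.

80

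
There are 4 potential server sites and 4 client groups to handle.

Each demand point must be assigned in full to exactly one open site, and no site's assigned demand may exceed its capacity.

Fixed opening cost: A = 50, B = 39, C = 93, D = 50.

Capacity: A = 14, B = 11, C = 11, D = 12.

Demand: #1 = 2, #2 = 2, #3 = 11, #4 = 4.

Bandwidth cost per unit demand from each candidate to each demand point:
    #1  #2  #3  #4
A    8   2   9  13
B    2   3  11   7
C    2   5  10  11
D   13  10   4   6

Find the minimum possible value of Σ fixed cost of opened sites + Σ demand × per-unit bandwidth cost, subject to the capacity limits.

171

Open {B, D}; cheapest assignment that respects the capacities:
  B (cap 11, load 8): #1, #2, #4 — cost 2×2 + 2×3 + 4×7 = 38
  D (cap 12, load 11): #3 — cost 11×4 = 44
  Shipping 82, fixed 89 → total 171.
  Any other capacity-feasible assignment to {B, D} ships for at least 82.
Compare {A, D}: its best feasible assignment gives total 216.
Compare {A, B, D}: its best feasible assignment gives total 219.
Every other set of open sites that can feasibly serve all demand totals ≥ 216 even under its best assignment. Minimum: 171.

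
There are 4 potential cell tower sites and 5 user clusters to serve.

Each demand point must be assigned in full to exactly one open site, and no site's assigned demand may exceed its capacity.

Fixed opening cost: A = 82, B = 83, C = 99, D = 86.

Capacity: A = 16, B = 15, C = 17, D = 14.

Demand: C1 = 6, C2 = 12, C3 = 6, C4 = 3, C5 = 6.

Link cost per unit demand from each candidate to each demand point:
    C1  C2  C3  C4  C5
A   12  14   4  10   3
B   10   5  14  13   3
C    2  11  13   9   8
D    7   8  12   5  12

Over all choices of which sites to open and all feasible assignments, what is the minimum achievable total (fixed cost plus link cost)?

405

Open {A, B, C}; cheapest assignment that respects the capacities:
  A (cap 16, load 12): C3, C5 — cost 6×4 + 6×3 = 42
  B (cap 15, load 12): C2 — cost 12×5 = 60
  C (cap 17, load 9): C1, C4 — cost 6×2 + 3×9 = 39
  Shipping 141, fixed 264 → total 405.
  Any other capacity-feasible assignment to {A, B, C} ships for at least 141.
Compare {A, B, D}: its best feasible assignment gives total 410.
Compare {A, C, D}: its best feasible assignment gives total 444.
Every other set of open sites that can feasibly serve all demand totals ≥ 410 even under its best assignment. Minimum: 405.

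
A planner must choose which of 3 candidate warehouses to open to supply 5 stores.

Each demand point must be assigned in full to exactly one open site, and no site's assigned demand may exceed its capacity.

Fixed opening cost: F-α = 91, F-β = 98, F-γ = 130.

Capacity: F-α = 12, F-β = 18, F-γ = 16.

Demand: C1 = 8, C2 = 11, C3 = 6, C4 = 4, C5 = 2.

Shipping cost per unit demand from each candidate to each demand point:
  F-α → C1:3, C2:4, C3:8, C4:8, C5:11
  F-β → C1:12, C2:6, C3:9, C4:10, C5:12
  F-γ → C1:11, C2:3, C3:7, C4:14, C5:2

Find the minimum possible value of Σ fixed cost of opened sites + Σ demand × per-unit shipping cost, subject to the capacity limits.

Open {F-β, F-γ}; cheapest assignment that respects the capacities:
  F-β (cap 18, load 18): C1, C3, C4 — cost 8×12 + 6×9 + 4×10 = 190
  F-γ (cap 16, load 13): C2, C5 — cost 11×3 + 2×2 = 37
  Shipping 227, fixed 228 → total 455.
  Any other capacity-feasible assignment to {F-β, F-γ} ships for at least 227.
Compare {F-α, F-β, F-γ}: its best feasible assignment gives total 466.
Every other set of open sites that can feasibly serve all demand totals ≥ 466 even under its best assignment. Minimum: 455.

455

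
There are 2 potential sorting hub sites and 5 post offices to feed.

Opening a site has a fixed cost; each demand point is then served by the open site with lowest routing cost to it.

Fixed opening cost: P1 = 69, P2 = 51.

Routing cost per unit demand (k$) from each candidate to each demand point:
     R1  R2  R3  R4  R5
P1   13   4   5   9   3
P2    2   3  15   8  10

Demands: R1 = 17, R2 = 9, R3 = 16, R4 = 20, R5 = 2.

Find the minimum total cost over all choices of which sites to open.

427

Open {P1, P2}: assign each demand point to its cheapest open site.
  R1→P2 17×2=34, R2→P2 9×3=27, R3→P1 16×5=80, R4→P2 20×8=160, R5→P1 2×3=6
  routing cost 307, fixed 120 → total 427.
Compare {P2}: routing cost 481 + fixed 51 = 532.
Compare {P1}: routing cost 523 + fixed 69 = 592.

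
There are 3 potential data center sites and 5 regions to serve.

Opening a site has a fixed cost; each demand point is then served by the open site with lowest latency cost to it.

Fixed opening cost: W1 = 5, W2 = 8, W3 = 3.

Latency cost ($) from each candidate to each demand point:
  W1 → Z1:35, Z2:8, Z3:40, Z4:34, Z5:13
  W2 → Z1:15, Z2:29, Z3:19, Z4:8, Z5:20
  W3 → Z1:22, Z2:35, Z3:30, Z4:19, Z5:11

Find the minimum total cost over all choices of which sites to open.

76

Open {W1, W2}: assign each demand point to its cheapest open site.
  Z1→W2 15, Z2→W1 8, Z3→W2 19, Z4→W2 8, Z5→W1 13
  latency cost 63, fixed 13 → total 76.
Compare {W1, W2, W3}: latency cost 61 + fixed 16 = 77.
Compare {W2, W3}: latency cost 82 + fixed 11 = 93.
Compare {W1, W3}: latency cost 90 + fixed 8 = 98.
All other subsets cost ≥ 77. Minimum total cost: 76.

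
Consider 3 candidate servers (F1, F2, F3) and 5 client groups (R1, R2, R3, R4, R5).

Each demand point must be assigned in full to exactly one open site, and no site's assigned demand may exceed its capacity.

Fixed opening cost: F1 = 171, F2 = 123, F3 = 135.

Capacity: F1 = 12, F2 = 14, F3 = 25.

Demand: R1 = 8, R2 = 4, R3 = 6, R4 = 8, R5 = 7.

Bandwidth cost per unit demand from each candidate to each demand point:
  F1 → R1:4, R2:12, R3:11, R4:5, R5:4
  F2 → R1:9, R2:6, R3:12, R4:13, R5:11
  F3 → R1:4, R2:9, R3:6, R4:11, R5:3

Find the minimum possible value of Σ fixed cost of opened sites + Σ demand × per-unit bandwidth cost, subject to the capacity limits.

471

Open {F1, F3}; cheapest assignment that respects the capacities:
  F1 (cap 12, load 8): R4 — cost 8×5 = 40
  F3 (cap 25, load 25): R1, R2, R3, R5 — cost 8×4 + 4×9 + 6×6 + 7×3 = 125
  Shipping 165, fixed 306 → total 471.
  Any other capacity-feasible assignment to {F1, F3} ships for at least 165.
Compare {F2, F3}: its best feasible assignment gives total 475.
Compare {F1, F2, F3}: its best feasible assignment gives total 582.
Every other set of open sites that can feasibly serve all demand totals ≥ 475 even under its best assignment. Minimum: 471.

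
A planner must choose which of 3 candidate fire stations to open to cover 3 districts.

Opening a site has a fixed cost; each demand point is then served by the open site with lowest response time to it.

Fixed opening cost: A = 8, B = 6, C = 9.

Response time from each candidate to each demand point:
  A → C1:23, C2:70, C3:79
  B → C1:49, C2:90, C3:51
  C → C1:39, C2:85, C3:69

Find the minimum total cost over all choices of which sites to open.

158

Open {A, B}: assign each demand point to its cheapest open site.
  C1→A 23, C2→A 70, C3→B 51
  response time 144, fixed 14 → total 158.
Compare {A, B, C}: response time 144 + fixed 23 = 167.
Compare {A, C}: response time 162 + fixed 17 = 179.
Compare {A}: response time 172 + fixed 8 = 180.
All other subsets cost ≥ 167. Minimum total cost: 158.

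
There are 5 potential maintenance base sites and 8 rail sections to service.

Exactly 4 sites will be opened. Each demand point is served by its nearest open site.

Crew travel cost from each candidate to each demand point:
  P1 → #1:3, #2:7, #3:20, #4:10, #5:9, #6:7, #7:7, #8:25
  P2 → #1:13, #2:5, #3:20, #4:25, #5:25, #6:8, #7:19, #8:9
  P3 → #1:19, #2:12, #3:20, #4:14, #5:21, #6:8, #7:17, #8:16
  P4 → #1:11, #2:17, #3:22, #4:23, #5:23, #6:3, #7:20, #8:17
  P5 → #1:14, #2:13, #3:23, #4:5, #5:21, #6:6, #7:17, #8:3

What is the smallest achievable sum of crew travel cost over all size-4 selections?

55

Open {P1, P2, P4, P5}.
  #1→P1 3, #2→P2 5, #3→P1 20, #4→P5 5, #5→P1 9, #6→P4 3, #7→P1 7, #8→P5 3  ⇒ total 55.
Compare {P1, P3, P4, P5}: total 57.
Compare {P1, P2, P3, P5}: total 58.
No size-4 selection does better; minimum is 55.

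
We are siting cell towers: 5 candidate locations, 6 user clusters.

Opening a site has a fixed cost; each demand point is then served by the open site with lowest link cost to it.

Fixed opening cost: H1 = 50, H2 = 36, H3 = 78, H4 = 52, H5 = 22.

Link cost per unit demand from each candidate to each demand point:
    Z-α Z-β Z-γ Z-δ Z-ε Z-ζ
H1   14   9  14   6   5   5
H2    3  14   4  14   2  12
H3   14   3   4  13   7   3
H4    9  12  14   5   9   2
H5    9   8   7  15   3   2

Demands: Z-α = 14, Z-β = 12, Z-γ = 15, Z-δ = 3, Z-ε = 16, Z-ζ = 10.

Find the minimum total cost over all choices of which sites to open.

Open {H2, H5}: assign each demand point to its cheapest open site.
  Z-α→H2 14×3=42, Z-β→H5 12×8=96, Z-γ→H2 15×4=60, Z-δ→H2 3×14=42, Z-ε→H2 16×2=32, Z-ζ→H5 10×2=20
  link cost 292, fixed 58 → total 350.
Compare {H2, H3}: link cost 239 + fixed 114 = 353.
Compare {H2, H3, H5}: link cost 229 + fixed 136 = 365.
Compare {H2, H3, H4}: link cost 205 + fixed 166 = 371.
All other subsets cost ≥ 353. Minimum total cost: 350.

350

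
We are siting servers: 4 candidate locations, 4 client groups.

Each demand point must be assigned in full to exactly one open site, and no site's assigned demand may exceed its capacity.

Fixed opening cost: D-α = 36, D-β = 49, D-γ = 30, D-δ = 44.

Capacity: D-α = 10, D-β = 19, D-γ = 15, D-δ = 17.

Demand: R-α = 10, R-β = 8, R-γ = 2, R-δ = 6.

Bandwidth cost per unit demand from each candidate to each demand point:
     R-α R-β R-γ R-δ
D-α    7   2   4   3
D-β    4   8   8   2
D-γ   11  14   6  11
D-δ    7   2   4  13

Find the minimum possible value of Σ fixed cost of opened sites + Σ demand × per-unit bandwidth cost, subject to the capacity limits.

161

Open {D-α, D-β}; cheapest assignment that respects the capacities:
  D-α (cap 10, load 10): R-β, R-γ — cost 8×2 + 2×4 = 24
  D-β (cap 19, load 16): R-α, R-δ — cost 10×4 + 6×2 = 52
  Shipping 76, fixed 85 → total 161.
  Any other capacity-feasible assignment to {D-α, D-β} ships for at least 76.
Compare {D-β, D-δ}: its best feasible assignment gives total 169.
Compare {D-α, D-β, D-γ}: its best feasible assignment gives total 191.
Every other set of open sites that can feasibly serve all demand totals ≥ 169 even under its best assignment. Minimum: 161.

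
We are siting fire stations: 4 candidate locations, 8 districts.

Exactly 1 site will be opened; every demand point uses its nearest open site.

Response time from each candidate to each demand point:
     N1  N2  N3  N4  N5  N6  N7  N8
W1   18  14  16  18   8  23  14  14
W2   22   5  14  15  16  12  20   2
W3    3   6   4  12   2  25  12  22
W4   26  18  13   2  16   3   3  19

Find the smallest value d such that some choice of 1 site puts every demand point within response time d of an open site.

22

Open {W2}.
  Farthest demand point is N1 at response time 22 (to W2); all others are ≤ 22.
With {W1} the worst case is 23.
With {W3} the worst case is 25.
No size-1 selection achieves below 22.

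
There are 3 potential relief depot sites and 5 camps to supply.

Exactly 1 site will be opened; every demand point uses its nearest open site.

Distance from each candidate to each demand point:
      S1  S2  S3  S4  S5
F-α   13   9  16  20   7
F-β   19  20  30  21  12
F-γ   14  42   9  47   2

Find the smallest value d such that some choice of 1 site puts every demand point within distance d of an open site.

20

Open {F-α}.
  Farthest demand point is S4 at distance 20 (to F-α); all others are ≤ 20.
With {F-β} the worst case is 30.
With {F-γ} the worst case is 47.
No size-1 selection achieves below 20.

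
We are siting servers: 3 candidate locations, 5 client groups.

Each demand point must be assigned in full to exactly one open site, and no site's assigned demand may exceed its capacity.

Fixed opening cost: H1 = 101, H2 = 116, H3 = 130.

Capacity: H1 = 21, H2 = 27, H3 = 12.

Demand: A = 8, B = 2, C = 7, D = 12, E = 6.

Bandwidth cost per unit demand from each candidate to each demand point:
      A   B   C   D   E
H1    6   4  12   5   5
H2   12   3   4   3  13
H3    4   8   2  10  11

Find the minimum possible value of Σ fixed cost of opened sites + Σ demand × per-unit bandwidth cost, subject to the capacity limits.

365

Open {H1, H2}; cheapest assignment that respects the capacities:
  H1 (cap 21, load 14): A, E — cost 8×6 + 6×5 = 78
  H2 (cap 27, load 21): B, C, D — cost 2×3 + 7×4 + 12×3 = 70
  Shipping 148, fixed 217 → total 365.
  Any other capacity-feasible assignment to {H1, H2} ships for at least 148.
Compare {H2, H3}: its best feasible assignment gives total 426.
Compare {H1, H2, H3}: its best feasible assignment gives total 479.
Every other set of open sites that can feasibly serve all demand totals ≥ 426 even under its best assignment. Minimum: 365.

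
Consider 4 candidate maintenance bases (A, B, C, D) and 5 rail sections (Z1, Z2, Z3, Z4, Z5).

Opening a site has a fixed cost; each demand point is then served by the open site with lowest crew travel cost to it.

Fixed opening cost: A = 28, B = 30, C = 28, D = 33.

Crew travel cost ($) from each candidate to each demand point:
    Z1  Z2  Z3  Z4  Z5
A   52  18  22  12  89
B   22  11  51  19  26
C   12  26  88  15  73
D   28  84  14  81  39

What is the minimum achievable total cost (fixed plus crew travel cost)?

151

Open {A, B}: assign each demand point to its cheapest open site.
  Z1→B 22, Z2→B 11, Z3→A 22, Z4→A 12, Z5→B 26
  crew travel cost 93, fixed 58 → total 151.
Compare {B, D}: crew travel cost 92 + fixed 63 = 155.
Compare {B}: crew travel cost 129 + fixed 30 = 159.
Compare {C, D}: crew travel cost 106 + fixed 61 = 167.
All other subsets cost ≥ 155. Minimum total cost: 151.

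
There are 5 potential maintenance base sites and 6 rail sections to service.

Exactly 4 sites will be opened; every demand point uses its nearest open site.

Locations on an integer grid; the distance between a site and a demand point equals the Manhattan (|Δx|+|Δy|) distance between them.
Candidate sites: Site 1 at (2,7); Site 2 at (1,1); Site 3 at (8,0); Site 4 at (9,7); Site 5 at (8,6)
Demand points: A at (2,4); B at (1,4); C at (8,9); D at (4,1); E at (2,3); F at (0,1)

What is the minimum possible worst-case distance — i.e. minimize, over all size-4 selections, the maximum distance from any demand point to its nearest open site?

Open {Site 1, Site 2, Site 3, Site 4}.
  Farthest demand point is A at distance 3 (to Site 1); all others are ≤ 3.
With {Site 1, Site 2, Site 3, Site 5} the worst case is 3.
With {Site 1, Site 2, Site 4, Site 5} the worst case is 3.
No size-4 selection achieves below 3.

3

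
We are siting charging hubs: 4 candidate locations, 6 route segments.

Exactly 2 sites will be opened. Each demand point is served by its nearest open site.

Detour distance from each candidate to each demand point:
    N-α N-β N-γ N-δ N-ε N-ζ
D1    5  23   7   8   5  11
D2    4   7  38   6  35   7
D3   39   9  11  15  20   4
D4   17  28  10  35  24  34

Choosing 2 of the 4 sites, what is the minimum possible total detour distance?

Open {D1, D2}.
  N-α→D2 4, N-β→D2 7, N-γ→D1 7, N-δ→D2 6, N-ε→D1 5, N-ζ→D2 7  ⇒ total 36.
Compare {D1, D3}: total 38.
Compare {D2, D3}: total 52.
No size-2 selection does better; minimum is 36.

36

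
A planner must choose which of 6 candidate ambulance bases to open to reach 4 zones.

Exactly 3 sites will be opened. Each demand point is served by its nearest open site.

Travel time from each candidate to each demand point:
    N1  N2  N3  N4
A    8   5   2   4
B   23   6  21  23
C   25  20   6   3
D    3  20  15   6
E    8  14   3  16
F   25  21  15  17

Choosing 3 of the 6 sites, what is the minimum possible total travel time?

Open {A, C, D}.
  N1→D 3, N2→A 5, N3→A 2, N4→C 3  ⇒ total 13.
Compare {A, B, D}: total 14.
Compare {A, D, E}: total 14.
No size-3 selection does better; minimum is 13.

13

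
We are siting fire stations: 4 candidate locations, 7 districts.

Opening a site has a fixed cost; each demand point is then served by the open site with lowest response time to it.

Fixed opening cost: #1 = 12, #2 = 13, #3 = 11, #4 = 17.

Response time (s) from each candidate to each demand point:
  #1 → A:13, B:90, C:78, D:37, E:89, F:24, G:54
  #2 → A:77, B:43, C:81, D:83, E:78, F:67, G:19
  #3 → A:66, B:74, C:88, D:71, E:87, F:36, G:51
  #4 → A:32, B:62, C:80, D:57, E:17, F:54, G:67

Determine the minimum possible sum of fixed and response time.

273

Open {#1, #2, #4}: assign each demand point to its cheapest open site.
  A→#1 13, B→#2 43, C→#1 78, D→#1 37, E→#4 17, F→#1 24, G→#2 19
  response time 231, fixed 42 → total 273.
Compare {#1, #2, #3, #4}: response time 231 + fixed 53 = 284.
Compare {#1, #4}: response time 285 + fixed 29 = 314.
Compare {#1, #2}: response time 292 + fixed 25 = 317.
All other subsets cost ≥ 284. Minimum total cost: 273.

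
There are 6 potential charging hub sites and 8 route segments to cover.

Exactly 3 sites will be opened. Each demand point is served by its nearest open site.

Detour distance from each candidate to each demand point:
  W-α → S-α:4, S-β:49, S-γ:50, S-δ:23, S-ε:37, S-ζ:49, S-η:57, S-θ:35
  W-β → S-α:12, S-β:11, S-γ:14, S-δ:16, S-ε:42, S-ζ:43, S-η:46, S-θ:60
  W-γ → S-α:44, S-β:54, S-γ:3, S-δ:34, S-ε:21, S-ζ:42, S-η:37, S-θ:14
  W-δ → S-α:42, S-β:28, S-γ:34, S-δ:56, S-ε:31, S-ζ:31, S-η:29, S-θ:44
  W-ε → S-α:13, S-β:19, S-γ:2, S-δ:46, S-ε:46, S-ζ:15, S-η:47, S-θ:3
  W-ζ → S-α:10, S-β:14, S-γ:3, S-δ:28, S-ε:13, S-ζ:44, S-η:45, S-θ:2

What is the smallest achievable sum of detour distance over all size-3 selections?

Open {W-δ, W-ε, W-ζ}.
  S-α→W-ζ 10, S-β→W-ζ 14, S-γ→W-ε 2, S-δ→W-ζ 28, S-ε→W-ζ 13, S-ζ→W-ε 15, S-η→W-δ 29, S-θ→W-ζ 2  ⇒ total 113.
Compare {W-β, W-ε, W-ζ}: total 114.
Compare {W-β, W-δ, W-ζ}: total 115.
No size-3 selection does better; minimum is 113.

113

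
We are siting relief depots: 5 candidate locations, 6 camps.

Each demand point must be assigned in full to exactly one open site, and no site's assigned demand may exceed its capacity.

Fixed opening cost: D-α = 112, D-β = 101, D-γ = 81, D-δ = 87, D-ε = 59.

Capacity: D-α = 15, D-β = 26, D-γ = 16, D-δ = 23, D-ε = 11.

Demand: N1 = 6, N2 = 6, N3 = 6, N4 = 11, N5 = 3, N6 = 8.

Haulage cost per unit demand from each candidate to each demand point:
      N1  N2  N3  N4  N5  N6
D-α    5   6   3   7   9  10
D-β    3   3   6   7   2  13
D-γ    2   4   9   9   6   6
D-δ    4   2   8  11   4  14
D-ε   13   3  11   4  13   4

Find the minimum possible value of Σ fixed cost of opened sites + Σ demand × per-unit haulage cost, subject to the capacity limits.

Open {D-β, D-γ}; cheapest assignment that respects the capacities:
  D-β (cap 26, load 26): N2, N3, N4, N5 — cost 6×3 + 6×6 + 11×7 + 3×2 = 137
  D-γ (cap 16, load 14): N1, N6 — cost 6×2 + 8×6 = 60
  Shipping 197, fixed 182 → total 379.
  Any other capacity-feasible assignment to {D-β, D-γ} ships for at least 197.
Compare {D-γ, D-δ, D-ε}: its best feasible assignment gives total 403.
Compare {D-β, D-γ, D-ε}: its best feasible assignment gives total 405.
Every other set of open sites that can feasibly serve all demand totals ≥ 403 even under its best assignment. Minimum: 379.

379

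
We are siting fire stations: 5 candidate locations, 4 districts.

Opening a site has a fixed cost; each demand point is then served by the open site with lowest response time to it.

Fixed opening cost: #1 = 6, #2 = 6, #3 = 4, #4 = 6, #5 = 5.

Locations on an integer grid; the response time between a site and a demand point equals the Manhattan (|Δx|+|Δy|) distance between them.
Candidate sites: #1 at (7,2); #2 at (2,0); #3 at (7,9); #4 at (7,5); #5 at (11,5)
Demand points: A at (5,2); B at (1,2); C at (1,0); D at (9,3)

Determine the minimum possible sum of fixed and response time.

21

Open {#1, #2}: assign each demand point to its cheapest open site.
  A→#1 2, B→#2 3, C→#2 1, D→#1 3
  response time 9, fixed 12 → total 21.
Compare {#2, #5}: response time 13 + fixed 11 = 24.
Compare {#1}: response time 19 + fixed 6 = 25.
Compare {#2}: response time 19 + fixed 6 = 25.
All other subsets cost ≥ 24. Minimum total cost: 21.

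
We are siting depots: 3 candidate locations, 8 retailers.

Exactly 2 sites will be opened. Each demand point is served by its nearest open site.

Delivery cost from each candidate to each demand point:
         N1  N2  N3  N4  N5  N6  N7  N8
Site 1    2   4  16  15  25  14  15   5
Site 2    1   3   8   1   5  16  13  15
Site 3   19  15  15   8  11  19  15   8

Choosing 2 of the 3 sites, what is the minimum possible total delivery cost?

Open {Site 1, Site 2}.
  N1→Site 2 1, N2→Site 2 3, N3→Site 2 8, N4→Site 2 1, N5→Site 2 5, N6→Site 1 14, N7→Site 2 13, N8→Site 1 5  ⇒ total 50.
Compare {Site 2, Site 3}: total 55.
Compare {Site 1, Site 3}: total 74.

50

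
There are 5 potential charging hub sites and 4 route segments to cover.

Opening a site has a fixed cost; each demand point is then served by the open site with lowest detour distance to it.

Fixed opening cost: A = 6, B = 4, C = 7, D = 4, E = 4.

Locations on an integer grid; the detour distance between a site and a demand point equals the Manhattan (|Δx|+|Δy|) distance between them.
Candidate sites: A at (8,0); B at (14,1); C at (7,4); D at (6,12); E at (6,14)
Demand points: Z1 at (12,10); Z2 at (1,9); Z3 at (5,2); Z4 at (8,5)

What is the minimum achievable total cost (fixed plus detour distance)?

Open {C, D}: assign each demand point to its cheapest open site.
  Z1→D 8, Z2→D 8, Z3→C 4, Z4→C 2
  detour distance 22, fixed 11 → total 33.
Compare {C}: detour distance 28 + fixed 7 = 35.
Compare {A, D}: detour distance 26 + fixed 10 = 36.
Compare {C, E}: detour distance 26 + fixed 11 = 37.
All other subsets cost ≥ 35. Minimum total cost: 33.

33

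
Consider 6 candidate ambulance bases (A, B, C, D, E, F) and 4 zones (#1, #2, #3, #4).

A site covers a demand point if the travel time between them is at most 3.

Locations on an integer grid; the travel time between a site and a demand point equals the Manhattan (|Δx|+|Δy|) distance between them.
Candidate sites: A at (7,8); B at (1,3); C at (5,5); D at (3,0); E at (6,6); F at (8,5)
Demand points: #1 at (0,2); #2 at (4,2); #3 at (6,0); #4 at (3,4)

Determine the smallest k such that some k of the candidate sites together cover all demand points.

Coverage sets (demand points within 3 of each site):
  A: {}
  B: {#1, #4}
  C: {#4}
  D: {#2, #3}
  E: {}
  F: {}
No single site covers all 4 demand points.
But {B, D} covers everything, so the minimum is 2.

2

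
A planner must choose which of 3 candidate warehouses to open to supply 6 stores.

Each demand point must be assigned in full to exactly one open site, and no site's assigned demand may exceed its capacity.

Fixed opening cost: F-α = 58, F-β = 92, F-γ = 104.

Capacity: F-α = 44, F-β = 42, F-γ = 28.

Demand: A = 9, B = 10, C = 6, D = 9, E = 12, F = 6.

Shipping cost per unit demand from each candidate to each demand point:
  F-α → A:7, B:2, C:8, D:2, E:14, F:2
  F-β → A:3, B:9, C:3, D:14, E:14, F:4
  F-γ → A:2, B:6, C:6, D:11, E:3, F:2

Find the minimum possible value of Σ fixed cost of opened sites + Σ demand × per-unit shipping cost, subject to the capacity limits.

Open {F-α, F-γ}; cheapest assignment that respects the capacities:
  F-α (cap 44, load 25): B, D, F — cost 10×2 + 9×2 + 6×2 = 50
  F-γ (cap 28, load 27): A, C, E — cost 9×2 + 6×6 + 12×3 = 90
  Shipping 140, fixed 162 → total 302.
  Any other capacity-feasible assignment to {F-α, F-γ} ships for at least 140.
Compare {F-α, F-β, F-γ}: its best feasible assignment gives total 376.
Compare {F-α, F-β}: its best feasible assignment gives total 413.
Every other set of open sites that can feasibly serve all demand totals ≥ 376 even under its best assignment. Minimum: 302.

302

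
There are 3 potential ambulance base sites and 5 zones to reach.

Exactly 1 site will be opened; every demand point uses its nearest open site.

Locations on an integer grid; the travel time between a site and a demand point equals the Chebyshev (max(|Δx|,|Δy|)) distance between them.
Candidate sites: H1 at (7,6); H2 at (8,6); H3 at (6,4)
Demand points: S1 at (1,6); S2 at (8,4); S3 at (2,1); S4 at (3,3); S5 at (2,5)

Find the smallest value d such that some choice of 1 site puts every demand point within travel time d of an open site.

5

Open {H3}.
  Farthest demand point is S1 at travel time 5 (to H3); all others are ≤ 5.
With {H1} the worst case is 6.
With {H2} the worst case is 7.
No size-1 selection achieves below 5.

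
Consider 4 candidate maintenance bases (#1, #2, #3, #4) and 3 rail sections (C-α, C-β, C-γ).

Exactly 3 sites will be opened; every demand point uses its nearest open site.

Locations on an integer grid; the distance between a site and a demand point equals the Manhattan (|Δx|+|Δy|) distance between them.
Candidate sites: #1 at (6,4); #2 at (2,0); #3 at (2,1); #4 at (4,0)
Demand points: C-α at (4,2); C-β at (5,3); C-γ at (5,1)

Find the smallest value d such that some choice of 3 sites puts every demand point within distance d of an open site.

2

Open {#1, #2, #4}.
  Farthest demand point is C-α at distance 2 (to #4); all others are ≤ 2.
With {#1, #3, #4} the worst case is 2.
With {#1, #2, #3} the worst case is 3.
No size-3 selection achieves below 2.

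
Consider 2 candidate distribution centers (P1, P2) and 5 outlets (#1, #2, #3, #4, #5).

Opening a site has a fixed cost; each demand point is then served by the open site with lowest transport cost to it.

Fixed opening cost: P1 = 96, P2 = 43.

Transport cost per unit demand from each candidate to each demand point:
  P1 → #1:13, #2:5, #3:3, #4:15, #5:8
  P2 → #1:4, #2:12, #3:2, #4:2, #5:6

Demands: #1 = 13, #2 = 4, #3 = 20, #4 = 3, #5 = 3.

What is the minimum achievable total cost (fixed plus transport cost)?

207

Open {P2}: assign each demand point to its cheapest open site.
  #1→P2 13×4=52, #2→P2 4×12=48, #3→P2 20×2=40, #4→P2 3×2=6, #5→P2 3×6=18
  transport cost 164, fixed 43 → total 207.
Compare {P1, P2}: transport cost 136 + fixed 139 = 275.
Compare {P1}: transport cost 318 + fixed 96 = 414.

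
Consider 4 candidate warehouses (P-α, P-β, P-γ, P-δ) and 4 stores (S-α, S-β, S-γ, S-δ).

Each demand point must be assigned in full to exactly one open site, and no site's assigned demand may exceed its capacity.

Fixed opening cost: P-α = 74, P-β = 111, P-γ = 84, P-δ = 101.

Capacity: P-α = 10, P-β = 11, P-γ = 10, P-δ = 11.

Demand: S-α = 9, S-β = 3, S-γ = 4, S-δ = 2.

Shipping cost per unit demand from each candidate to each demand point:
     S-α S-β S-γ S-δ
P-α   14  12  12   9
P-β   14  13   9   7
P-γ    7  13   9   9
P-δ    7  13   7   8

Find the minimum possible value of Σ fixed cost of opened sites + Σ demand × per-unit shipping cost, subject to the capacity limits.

323

Open {P-α, P-γ}; cheapest assignment that respects the capacities:
  P-α (cap 10, load 9): S-β, S-γ, S-δ — cost 3×12 + 4×12 + 2×9 = 102
  P-γ (cap 10, load 9): S-α — cost 9×7 = 63
  Shipping 165, fixed 158 → total 323.
  Any other capacity-feasible assignment to {P-α, P-γ} ships for at least 165.
Compare {P-γ, P-δ}: its best feasible assignment gives total 331.
Compare {P-α, P-δ}: its best feasible assignment gives total 338.
Every other set of open sites that can feasibly serve all demand totals ≥ 331 even under its best assignment. Minimum: 323.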